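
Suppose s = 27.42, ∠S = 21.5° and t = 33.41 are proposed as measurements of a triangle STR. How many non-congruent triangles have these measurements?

t·sin S = 33.41·sin(21.5°) ≈ 12.24.
Since t sin S < s < t (12.24 < 27.42 < 33.41), two triangles exist.

2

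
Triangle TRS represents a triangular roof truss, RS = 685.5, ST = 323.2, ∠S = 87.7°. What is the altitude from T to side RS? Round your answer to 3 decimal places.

By the law of cosines, TR² = RS² + ST² − 2·RS·ST·cos S = 5.5659e+05, so TR ≈ 746.05.
Area = ½·RS·ST·sin S ≈ 1.1069e+05.
The altitude from T has length 2·area/RS ≈ 322.94.

322.940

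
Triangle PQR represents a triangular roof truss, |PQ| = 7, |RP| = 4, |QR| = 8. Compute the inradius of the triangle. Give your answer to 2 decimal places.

r ≈ 1.47

Semiperimeter s = (8 + 4 + 7)/2 = 9.5.
Heron's formula: area = √(9.5·1.5·5.5·2.5) ≈ 13.998.
Inradius = area/s = 13.998/9.5 ≈ 1.4734.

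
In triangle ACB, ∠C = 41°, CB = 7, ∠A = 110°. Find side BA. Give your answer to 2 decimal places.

4.89

The third angle is ∠B = 180° − ∠A − ∠C = 29.00°.
Law of sines: BA = CB·sin C/sin A ≈ 4.8871.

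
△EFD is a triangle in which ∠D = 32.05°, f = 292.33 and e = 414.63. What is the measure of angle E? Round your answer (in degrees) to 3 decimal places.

By the law of cosines, d² = e² + f² − 2·e·f·cos D = 51905, so d ≈ 227.83.
Law of cosines again: cos E = (f² + d² − e²)/(2·f·d) ≈ -0.25943, so ∠E ≈ 105.04°.

∠E ≈ 105.036°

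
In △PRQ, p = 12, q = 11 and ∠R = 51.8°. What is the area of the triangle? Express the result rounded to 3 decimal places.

Area = ½·q·p·sin R ≈ 51.867.

51.867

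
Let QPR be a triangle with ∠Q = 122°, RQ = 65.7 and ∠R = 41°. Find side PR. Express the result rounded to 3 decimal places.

The third angle is ∠P = 180° − ∠R − ∠Q = 17.00°.
Law of sines: PR = RQ·sin Q/sin P ≈ 190.57.

190.568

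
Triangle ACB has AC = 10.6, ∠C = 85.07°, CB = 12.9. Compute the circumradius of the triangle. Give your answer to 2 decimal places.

By the law of cosines, BA² = AC² + CB² − 2·AC·CB·cos C = 255.27, so BA ≈ 15.977.
Area = ½·AC·CB·sin C ≈ 68.117.
Circumradius = BA/(2 sin C) ≈ 8.0182.

8.02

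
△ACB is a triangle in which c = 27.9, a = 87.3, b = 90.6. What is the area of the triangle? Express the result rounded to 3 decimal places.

area ≈ 1216.895

Semiperimeter s = (87.3 + 27.9 + 90.6)/2 = 102.9.
Heron's formula: area = √(102.9·15.6·75·12.3) ≈ 1216.9.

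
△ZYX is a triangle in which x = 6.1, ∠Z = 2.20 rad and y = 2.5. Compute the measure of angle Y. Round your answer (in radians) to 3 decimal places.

0.261

By the law of cosines, z² = y² + x² − 2·y·x·cos Z = 61.409, so z ≈ 7.8364.
Law of cosines again: cos Y = (x² + z² − y²)/(2·x·z) ≈ 0.96616, so ∠Y ≈ 0.261 rad.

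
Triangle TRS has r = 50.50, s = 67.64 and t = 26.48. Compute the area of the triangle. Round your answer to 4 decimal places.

Semiperimeter p = (26.48 + 50.5 + 67.64)/2 = 72.31.
Heron's formula: area = √(72.31·45.83·21.81·4.67) ≈ 580.98.

580.9789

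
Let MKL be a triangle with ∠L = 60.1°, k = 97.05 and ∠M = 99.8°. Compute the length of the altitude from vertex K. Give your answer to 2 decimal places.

241.24

The third angle is ∠K = 180° − ∠L − ∠M = 20.10°.
Law of sines: m = k·sin M/sin K ≈ 278.28.
Law of sines: l = k·sin L/sin K ≈ 244.81.
Area = ½·k·m·sin L ≈ 11706.
The altitude from K has length 2·area/k ≈ 241.24.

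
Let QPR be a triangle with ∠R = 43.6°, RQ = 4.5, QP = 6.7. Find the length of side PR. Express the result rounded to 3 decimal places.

9.197

Law of sines: sin P = RQ·sin R/QP ≈ 0.46318.
Since QP ≥ RQ, only the acute value applies: ∠P ≈ 27.59°.
Then ∠Q = 180° − ∠R − ∠P ≈ 108.81°.
Law of sines gives PR = QP·sin Q/sin R ≈ 9.1968.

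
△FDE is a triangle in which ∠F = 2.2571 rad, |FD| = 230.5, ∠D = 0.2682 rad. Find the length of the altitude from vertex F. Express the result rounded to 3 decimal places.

The third angle is ∠E = π − ∠F − ∠D = 0.6163 rad.
Law of sines: |DE| = |FD|·sin F/sin E ≈ 308.49.
Law of sines: |EF| = |FD|·sin D/sin E ≈ 105.68.
Area = ½·|FD|·|DE|·sin D ≈ 9421.6.
The altitude from F has length 2·area/|DE| ≈ 61.082.

h_F ≈ 61.082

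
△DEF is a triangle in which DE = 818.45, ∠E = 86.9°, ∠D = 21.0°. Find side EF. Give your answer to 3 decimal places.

308.226

The third angle is ∠F = 180° − ∠D − ∠E = 72.10°.
Law of sines: EF = DE·sin D/sin F ≈ 308.23.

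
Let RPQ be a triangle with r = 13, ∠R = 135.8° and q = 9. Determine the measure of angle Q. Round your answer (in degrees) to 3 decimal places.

28.859

Law of sines: sin Q = q·sin R/r ≈ 0.48265.
Since r ≥ q, only the acute value applies: ∠Q ≈ 28.86°.
Then ∠P = 180° − ∠R − ∠Q ≈ 15.34°.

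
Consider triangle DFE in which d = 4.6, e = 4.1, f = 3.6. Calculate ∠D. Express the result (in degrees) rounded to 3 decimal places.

By the law of cosines, cos D = (f² + e² − d²) / (2·f·e) ≈ 0.29167, so ∠D ≈ 73.04°.

∠D ≈ 73.042°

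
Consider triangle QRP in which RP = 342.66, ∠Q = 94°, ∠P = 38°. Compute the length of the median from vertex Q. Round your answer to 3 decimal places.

m_Q ≈ 159.963

The third angle is ∠R = 180° − ∠P − ∠Q = 48.00°.
Law of sines: PQ = RP·sin R/sin Q ≈ 255.27.
Law of sines: QR = RP·sin P/sin Q ≈ 211.48.
Median from Q: ½√(2·PQ² + 2·QR² − RP²) ≈ 159.96.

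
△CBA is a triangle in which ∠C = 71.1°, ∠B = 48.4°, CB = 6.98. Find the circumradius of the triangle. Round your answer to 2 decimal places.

R ≈ 4.01

The third angle is ∠A = 180° − ∠C − ∠B = 60.50°.
Law of sines: BA = CB·sin C/sin A ≈ 7.5873.
Law of sines: AC = CB·sin B/sin A ≈ 5.9971.
Circumradius = CB/(2 sin A) ≈ 4.0099.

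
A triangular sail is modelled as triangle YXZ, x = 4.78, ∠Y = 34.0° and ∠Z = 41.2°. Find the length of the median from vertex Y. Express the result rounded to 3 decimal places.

m_Y ≈ 3.849

The third angle is ∠X = 180° − ∠Z − ∠Y = 104.80°.
Law of sines: y = x·sin Y/sin X ≈ 2.7647.
Law of sines: z = x·sin Z/sin X ≈ 3.2566.
Median from Y: ½√(2·x² + 2·z² − y²) ≈ 3.8492.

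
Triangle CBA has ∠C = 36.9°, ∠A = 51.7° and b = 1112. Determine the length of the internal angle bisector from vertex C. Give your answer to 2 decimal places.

t_C ≈ 927.80

The third angle is ∠B = 180° − ∠A − ∠C = 91.40°.
Law of sines: c = b·sin C/sin B ≈ 667.87.
Law of sines: a = b·sin A/sin B ≈ 872.93.
The bisector from C has length 2·b·a·cos(∠C/2)/(b+a) ≈ 927.8.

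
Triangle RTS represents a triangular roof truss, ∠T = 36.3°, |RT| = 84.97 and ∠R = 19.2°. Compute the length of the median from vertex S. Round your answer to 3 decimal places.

The third angle is ∠S = 180° − ∠R − ∠T = 124.50°.
Law of sines: |TS| = |RT|·sin R/sin S ≈ 33.907.
Law of sines: |SR| = |RT|·sin T/sin S ≈ 61.038.
Median from S: ½√(2·|TS|² + 2·|SR|² − |RT|²) ≈ 25.154.

m_S ≈ 25.154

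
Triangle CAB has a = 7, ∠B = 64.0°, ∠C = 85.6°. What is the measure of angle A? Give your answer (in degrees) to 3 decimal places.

30.400

The third angle is ∠A = 180° − ∠B − ∠C = 30.40°.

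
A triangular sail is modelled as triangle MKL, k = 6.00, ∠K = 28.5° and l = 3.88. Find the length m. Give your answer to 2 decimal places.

Law of sines: sin L = l·sin K/k ≈ 0.30856.
Since k ≥ l, only the acute value applies: ∠L ≈ 17.97°.
Then ∠M = 180° − ∠K − ∠L ≈ 133.53°.
Law of sines gives m = k·sin M/sin K ≈ 9.117.

9.12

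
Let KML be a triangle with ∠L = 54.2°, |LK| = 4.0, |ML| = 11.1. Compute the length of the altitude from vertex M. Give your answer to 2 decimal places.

9.00

By the law of cosines, |KM|² = |ML|² + |LK|² − 2·|ML|·|LK|·cos L = 87.266, so |KM| ≈ 9.3416.
Area = ½·|ML|·|LK|·sin L ≈ 18.006.
The altitude from M has length 2·area/|LK| ≈ 9.0028.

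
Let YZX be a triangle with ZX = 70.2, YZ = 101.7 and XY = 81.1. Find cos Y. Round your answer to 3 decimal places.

cos Y ≈ 0.727

By the law of cosines, cos Y = (XY² + YZ² − ZX²) / (2·XY·YZ) ≈ 0.72698, so ∠Y ≈ 43.37°.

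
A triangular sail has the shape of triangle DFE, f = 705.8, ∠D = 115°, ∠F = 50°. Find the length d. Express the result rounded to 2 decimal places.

835.03

The third angle is ∠E = 180° − ∠D − ∠F = 15.00°.
Law of sines: d = f·sin D/sin F ≈ 835.03.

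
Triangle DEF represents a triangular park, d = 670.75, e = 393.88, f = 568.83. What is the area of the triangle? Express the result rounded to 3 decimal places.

area ≈ 111793.709

Semiperimeter s = (670.75 + 393.88 + 568.83)/2 = 816.73.
Heron's formula: area = √(816.73·145.98·422.85·247.9) ≈ 1.1179e+05.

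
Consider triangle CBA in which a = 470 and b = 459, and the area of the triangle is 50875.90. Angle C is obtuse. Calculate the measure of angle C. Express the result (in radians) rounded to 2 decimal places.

From area = ½·b·a·sin C, we get sin C = 2·area/(b·a) ≈ 0.47166.
Taking the obtuse solution, ∠C ≈ 2.650 rad.

2.65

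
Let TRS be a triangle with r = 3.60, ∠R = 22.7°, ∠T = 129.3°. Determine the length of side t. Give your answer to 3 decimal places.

The third angle is ∠S = 180° − ∠T − ∠R = 28.00°.
Law of sines: t = r·sin T/sin R ≈ 7.2189.

7.219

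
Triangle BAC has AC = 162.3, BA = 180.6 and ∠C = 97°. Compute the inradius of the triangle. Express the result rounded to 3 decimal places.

24.622

Law of sines: sin B = AC·sin C/BA ≈ 0.89197.
Since BA ≥ AC, only the acute value applies: ∠B ≈ 63.12°.
Then ∠A = 180° − ∠C − ∠B ≈ 19.88°.
Law of sines gives CB = BA·sin A/sin C ≈ 61.868.
Area = ½·BA·AC·sin A ≈ 4983.2.
Semiperimeter s = (162.3+61.868+180.6)/2 = 202.38.
Inradius = area/s = 4983.2/202.38 ≈ 24.622.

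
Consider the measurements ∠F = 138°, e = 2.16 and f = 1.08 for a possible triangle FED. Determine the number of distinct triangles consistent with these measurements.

0

e·sin F = 2.16·sin(138°) ≈ 1.445.
Since ∠F is not acute, a triangle exists only if f > e; here f ≤ e, so there is no triangle.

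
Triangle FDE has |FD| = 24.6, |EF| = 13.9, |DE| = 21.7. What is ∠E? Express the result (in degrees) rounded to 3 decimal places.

By the law of cosines, cos E = (|DE|² + |EF|² − |FD|²) / (2·|DE|·|EF|) ≈ 0.09770, so ∠E ≈ 84.39°.

∠E ≈ 84.393°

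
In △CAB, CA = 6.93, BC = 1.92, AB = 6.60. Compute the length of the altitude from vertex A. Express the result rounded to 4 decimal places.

6.5969

Semiperimeter s = (6.6 + 1.92 + 6.93)/2 = 7.725.
Heron's formula: area = √(7.725·1.125·5.805·0.795) ≈ 6.333.
The altitude from A has length 2·area/BC ≈ 6.5969.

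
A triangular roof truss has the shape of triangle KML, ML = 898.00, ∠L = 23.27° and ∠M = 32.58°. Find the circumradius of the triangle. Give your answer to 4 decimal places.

R ≈ 542.5518

The third angle is ∠K = 180° − ∠M − ∠L = 124.15°.
Law of sines: LK = ML·sin M/sin K ≈ 584.3.
Law of sines: KM = ML·sin L/sin K ≈ 428.69.
Circumradius = ML/(2 sin K) ≈ 542.55.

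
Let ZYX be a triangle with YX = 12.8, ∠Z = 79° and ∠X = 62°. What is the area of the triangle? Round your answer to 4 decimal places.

The third angle is ∠Y = 180° − ∠X − ∠Z = 39.00°.
Law of sines: XZ = YX·sin Y/sin Z ≈ 8.2061.
Law of sines: ZY = YX·sin X/sin Z ≈ 11.513.
Area = ½·YX·XZ·sin X ≈ 46.371.

area ≈ 46.3714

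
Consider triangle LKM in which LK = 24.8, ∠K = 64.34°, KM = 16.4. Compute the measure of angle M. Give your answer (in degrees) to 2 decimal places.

By the law of cosines, ML² = LK² + KM² − 2·LK·KM·cos K = 531.76, so ML ≈ 23.06.
Law of cosines again: cos M = (KM² + ML² − LK²)/(2·KM·ML) ≈ 0.24549, so ∠M ≈ 75.79°.

75.79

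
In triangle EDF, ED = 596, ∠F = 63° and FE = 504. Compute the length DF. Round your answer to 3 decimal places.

620.672

Law of sines: sin D = FE·sin F/ED ≈ 0.75347.
Since ED ≥ FE, only the acute value applies: ∠D ≈ 48.89°.
Then ∠E = 180° − ∠F − ∠D ≈ 68.11°.
Law of sines gives DF = ED·sin E/sin F ≈ 620.67.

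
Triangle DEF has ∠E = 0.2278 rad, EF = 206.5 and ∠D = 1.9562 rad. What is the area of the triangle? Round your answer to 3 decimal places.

The third angle is ∠F = π − ∠D − ∠E = 0.9576 rad.
Law of sines: FD = EF·sin E/sin D ≈ 50.327.
Law of sines: DE = EF·sin F/sin D ≈ 182.25.
Area = ½·EF·FD·sin F ≈ 4249.5.

4249.508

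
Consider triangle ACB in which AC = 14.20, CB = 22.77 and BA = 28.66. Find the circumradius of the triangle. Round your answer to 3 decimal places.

By the law of cosines, cos A = (BA² + AC² − CB²) / (2·BA·AC) ≈ 0.61990, so ∠A ≈ 51.69°.
Circumradius = CB/(2 sin A) ≈ 14.509.

R ≈ 14.509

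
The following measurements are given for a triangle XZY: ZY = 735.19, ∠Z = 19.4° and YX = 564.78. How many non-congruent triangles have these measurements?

2

ZY·sin Z = 735.19·sin(19.4°) ≈ 244.2.
Since ZY sin Z < YX < ZY (244.2 < 564.78 < 735.19), two triangles exist.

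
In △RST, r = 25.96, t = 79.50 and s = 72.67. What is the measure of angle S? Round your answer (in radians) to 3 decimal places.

∠S ≈ 1.143 rad

By the law of cosines, cos S = (t² + r² − s²) / (2·t·r) ≈ 0.41507, so ∠S ≈ 1.143 rad.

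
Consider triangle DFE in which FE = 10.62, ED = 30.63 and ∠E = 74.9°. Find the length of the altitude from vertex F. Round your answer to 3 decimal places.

By the law of cosines, DF² = FE² + ED² − 2·FE·ED·cos E = 881.5, so DF ≈ 29.69.
Area = ½·FE·ED·sin E ≈ 157.03.
The altitude from F has length 2·area/ED ≈ 10.253.

h_F ≈ 10.253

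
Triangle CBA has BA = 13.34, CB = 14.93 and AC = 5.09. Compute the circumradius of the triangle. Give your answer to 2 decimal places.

By the law of cosines, cos C = (AC² + CB² − BA²) / (2·AC·CB) ≈ 0.46621, so ∠C ≈ 1.0858 rad.
Circumradius = BA/(2 sin C) ≈ 7.5395.

7.54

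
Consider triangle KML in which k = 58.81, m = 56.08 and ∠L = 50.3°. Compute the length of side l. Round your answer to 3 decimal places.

By the law of cosines, l² = k² + m² − 2·k·m·cos L = 2390.2, so l ≈ 48.89.

48.890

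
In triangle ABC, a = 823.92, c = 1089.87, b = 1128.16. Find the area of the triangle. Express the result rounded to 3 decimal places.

Semiperimeter s = (823.92 + 1128.2 + 1089.9)/2 = 1521.
Heron's formula: area = √(1521·697.05·392.81·431.11) ≈ 4.2372e+05.

area ≈ 423721.131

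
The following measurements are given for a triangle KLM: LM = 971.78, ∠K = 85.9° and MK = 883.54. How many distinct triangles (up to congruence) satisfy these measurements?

1

MK·sin K = 883.54·sin(85.9°) ≈ 881.3.
Since LM ≥ MK, exactly one triangle exists.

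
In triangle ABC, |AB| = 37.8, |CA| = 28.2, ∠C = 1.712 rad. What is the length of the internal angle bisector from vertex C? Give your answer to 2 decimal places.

Law of sines: sin B = |CA|·sin C/|AB| ≈ 0.73861.
Since |AB| ≥ |CA|, only the acute value applies: ∠B ≈ 0.831 rad.
Then ∠A = π − ∠C − ∠B ≈ 0.599 rad.
Law of sines gives |BC| = |AB|·sin A/sin C ≈ 21.514.
The bisector from C has length 2·|BC|·|CA|·cos(∠C/2)/(|BC|+|CA|) ≈ 15.998.

t_C ≈ 16.00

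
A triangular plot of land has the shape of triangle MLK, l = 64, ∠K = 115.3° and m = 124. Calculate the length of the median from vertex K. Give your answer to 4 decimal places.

m_K ≈ 56.3227

By the law of cosines, k² = m² + l² − 2·m·l·cos K = 26255, so k ≈ 162.03.
Median from K: ½√(2·m² + 2·l² − k²) ≈ 56.323.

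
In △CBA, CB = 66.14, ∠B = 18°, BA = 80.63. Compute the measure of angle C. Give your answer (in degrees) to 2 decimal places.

112.94

By the law of cosines, AC² = CB² + BA² − 2·CB·BA·cos B = 731.98, so AC ≈ 27.055.
Law of cosines again: cos C = (AC² + CB² − BA²)/(2·AC·CB) ≈ -0.38971, so ∠C ≈ 112.94°.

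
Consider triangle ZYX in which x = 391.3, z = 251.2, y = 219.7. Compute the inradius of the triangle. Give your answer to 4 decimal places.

Semiperimeter s = (251.2 + 219.7 + 391.3)/2 = 431.1.
Heron's formula: area = √(431.1·179.9·211.4·39.8) ≈ 25545.
Inradius = area/s = 25545/431.1 ≈ 59.254.

r ≈ 59.2544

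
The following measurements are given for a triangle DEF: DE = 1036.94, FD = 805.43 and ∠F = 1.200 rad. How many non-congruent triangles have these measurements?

1

FD·sin F = 805.43·sin(1.200 rad) ≈ 750.7.
Since DE ≥ FD, exactly one triangle exists.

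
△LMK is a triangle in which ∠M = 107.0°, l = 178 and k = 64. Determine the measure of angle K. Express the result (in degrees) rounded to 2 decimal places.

By the law of cosines, m² = k² + l² − 2·k·l·cos M = 42441, so m ≈ 206.01.
Law of cosines again: cos K = (l² + m² − k²)/(2·l·m) ≈ 0.95485, so ∠K ≈ 17.28°.

∠K ≈ 17.28°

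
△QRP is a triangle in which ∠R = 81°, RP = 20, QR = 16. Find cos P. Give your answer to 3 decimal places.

By the law of cosines, PQ² = QR² + RP² − 2·QR·RP·cos R = 555.88, so PQ ≈ 23.577.
Law of cosines again: cos P = (RP² + PQ² − QR²)/(2·RP·PQ) ≈ 0.74212, so ∠P ≈ 42.09°.

cos P ≈ 0.742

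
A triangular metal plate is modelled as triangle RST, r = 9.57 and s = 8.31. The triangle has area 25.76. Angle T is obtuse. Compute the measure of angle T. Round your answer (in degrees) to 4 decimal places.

∠T ≈ 139.6216°

From area = ½·r·s·sin T, we get sin T = 2·area/(r·s) ≈ 0.64783.
Taking the obtuse solution, ∠T ≈ 139.62°.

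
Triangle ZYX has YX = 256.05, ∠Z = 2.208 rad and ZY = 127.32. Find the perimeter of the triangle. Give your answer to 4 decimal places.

Law of sines: sin X = ZY·sin Z/YX ≈ 0.39967.
Since YX ≥ ZY, only the acute value applies: ∠X ≈ 0.411 rad.
Then ∠Y = π − ∠Z − ∠X ≈ 0.522 rad.
Law of sines gives XZ = YX·sin Y/sin Z ≈ 158.96.
Semiperimeter s = (256.05+158.96+127.32)/2 = 271.17.
Perimeter = 256.05 + 158.96 + 127.32 = 542.33.

perimeter ≈ 542.3317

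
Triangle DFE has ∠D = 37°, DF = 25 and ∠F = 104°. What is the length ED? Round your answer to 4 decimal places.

The third angle is ∠E = 180° − ∠D − ∠F = 39.00°.
Law of sines: ED = DF·sin F/sin E ≈ 38.545.

38.5454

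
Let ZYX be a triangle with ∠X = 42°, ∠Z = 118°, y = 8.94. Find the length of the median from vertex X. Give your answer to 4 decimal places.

The third angle is ∠Y = 180° − ∠X − ∠Z = 20.00°.
Law of sines: z = y·sin Z/sin Y ≈ 23.079.
Law of sines: x = y·sin X/sin Y ≈ 17.49.
Median from X: ½√(2·z² + 2·y² − x²) ≈ 15.159.

m_X ≈ 15.1595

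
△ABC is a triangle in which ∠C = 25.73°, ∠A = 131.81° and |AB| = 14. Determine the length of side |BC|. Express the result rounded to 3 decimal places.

The third angle is ∠B = 180° − ∠C − ∠A = 22.46°.
Law of sines: |BC| = |AB|·sin A/sin C ≈ 24.037.

24.037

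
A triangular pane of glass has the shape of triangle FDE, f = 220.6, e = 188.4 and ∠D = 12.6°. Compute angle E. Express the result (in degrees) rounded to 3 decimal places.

48.207

By the law of cosines, d² = e² + f² − 2·e·f·cos D = 3038.7, so d ≈ 55.124.
Law of cosines again: cos E = (f² + d² − e²)/(2·f·d) ≈ 0.66644, so ∠E ≈ 48.21°.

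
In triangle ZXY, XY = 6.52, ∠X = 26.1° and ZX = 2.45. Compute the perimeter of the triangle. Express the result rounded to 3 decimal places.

By the law of cosines, YZ² = ZX² + XY² − 2·ZX·XY·cos X = 19.823, so YZ ≈ 4.4523.
Semiperimeter s = (6.52+4.4523+2.45)/2 = 6.7111.
Perimeter = 6.52 + 4.4523 + 2.45 = 13.422.

perimeter ≈ 13.422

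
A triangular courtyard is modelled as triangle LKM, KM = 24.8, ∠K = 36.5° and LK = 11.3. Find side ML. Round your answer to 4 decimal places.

By the law of cosines, ML² = LK² + KM² − 2·LK·KM·cos K = 292.18, so ML ≈ 17.093.

17.0934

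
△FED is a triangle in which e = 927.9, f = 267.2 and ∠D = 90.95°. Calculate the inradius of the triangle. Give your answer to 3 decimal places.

r ≈ 114.506

By the law of cosines, d² = f² + e² − 2·f·e·cos D = 9.4062e+05, so d ≈ 969.85.
Area = ½·f·e·sin D ≈ 1.2395e+05.
Semiperimeter s = (267.2+927.9+969.85)/2 = 1082.5.
Inradius = area/s = 1.2395e+05/1082.5 ≈ 114.51.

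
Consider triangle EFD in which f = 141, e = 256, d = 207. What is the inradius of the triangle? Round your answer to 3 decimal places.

r ≈ 48.267

Semiperimeter s = (256 + 141 + 207)/2 = 302.
Heron's formula: area = √(302·46·161·95) ≈ 14577.
Inradius = area/s = 14577/302 ≈ 48.267.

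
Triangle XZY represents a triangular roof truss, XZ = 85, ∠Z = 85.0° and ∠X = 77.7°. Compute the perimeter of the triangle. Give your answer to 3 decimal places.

perimeter ≈ 649.020

The third angle is ∠Y = 180° − ∠X − ∠Z = 17.30°.
Law of sines: ZY = XZ·sin X/sin Y ≈ 279.27.
Law of sines: YX = XZ·sin Z/sin Y ≈ 284.75.
Semiperimeter s = (279.27+284.75+85)/2 = 324.51.
Perimeter = 279.27 + 284.75 + 85 = 649.02.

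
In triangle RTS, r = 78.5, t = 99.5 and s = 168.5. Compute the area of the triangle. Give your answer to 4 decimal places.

Semiperimeter p = (78.5 + 99.5 + 168.5)/2 = 173.25.
Heron's formula: area = √(173.25·94.75·73.75·4.75) ≈ 2398.

2398.0269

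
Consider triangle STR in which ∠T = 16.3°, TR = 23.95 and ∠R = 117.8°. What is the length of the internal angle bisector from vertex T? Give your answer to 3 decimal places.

The third angle is ∠S = 180° − ∠T − ∠R = 45.90°.
Law of sines: RS = TR·sin T/sin S ≈ 9.3604.
Law of sines: ST = TR·sin R/sin S ≈ 29.501.
The bisector from T has length 2·ST·TR·cos(∠T/2)/(ST+TR) ≈ 26.17.

t_T ≈ 26.170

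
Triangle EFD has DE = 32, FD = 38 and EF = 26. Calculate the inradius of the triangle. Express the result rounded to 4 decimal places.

Semiperimeter s = (38 + 32 + 26)/2 = 48.
Heron's formula: area = √(48·10·16·22) ≈ 411.05.
Inradius = area/s = 411.05/48 ≈ 8.5635.

r ≈ 8.5635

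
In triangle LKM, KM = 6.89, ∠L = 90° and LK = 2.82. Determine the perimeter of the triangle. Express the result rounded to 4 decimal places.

Law of sines: sin M = LK·sin L/KM ≈ 0.40929.
Since KM ≥ LK, only the acute value applies: ∠M ≈ 24.16°.
Then ∠K = 180° − ∠L − ∠M ≈ 65.84°.
Law of sines gives ML = KM·sin K/sin L ≈ 6.2865.
Semiperimeter s = (6.89+6.2865+2.82)/2 = 7.9982.
Perimeter = 6.89 + 6.2865 + 2.82 = 15.996.

15.9965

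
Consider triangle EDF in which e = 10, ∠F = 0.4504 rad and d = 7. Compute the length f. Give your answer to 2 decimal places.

By the law of cosines, f² = e² + d² − 2·e·d·cos F = 22.962, so f ≈ 4.7918.

4.79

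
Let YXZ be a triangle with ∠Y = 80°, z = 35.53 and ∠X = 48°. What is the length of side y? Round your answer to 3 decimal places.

44.403

The third angle is ∠Z = 180° − ∠Y − ∠X = 52.00°.
Law of sines: y = z·sin Y/sin Z ≈ 44.403.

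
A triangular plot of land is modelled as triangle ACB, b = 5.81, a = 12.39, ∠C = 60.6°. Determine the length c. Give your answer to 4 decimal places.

10.7978

By the law of cosines, c² = b² + a² − 2·b·a·cos C = 116.59, so c ≈ 10.798.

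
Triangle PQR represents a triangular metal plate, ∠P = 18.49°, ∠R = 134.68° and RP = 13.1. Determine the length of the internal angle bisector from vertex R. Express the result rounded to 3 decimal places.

The third angle is ∠Q = 180° − ∠R − ∠P = 26.83°.
Law of sines: QR = RP·sin P/sin Q ≈ 9.2048.
Law of sines: PQ = RP·sin R/sin Q ≈ 20.638.
The bisector from R has length 2·QR·RP·cos(∠R/2)/(QR+RP) ≈ 4.1656.

t_R ≈ 4.166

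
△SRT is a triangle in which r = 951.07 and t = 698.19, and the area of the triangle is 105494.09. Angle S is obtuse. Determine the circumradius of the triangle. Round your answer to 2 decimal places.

2562.25

From area = ½·r·t·sin S, we get sin S = 2·area/(r·t) ≈ 0.31774.
Taking the obtuse solution, ∠S ≈ 2.818 rad.
Law of cosines then gives s ≈ 1628.3.
Circumradius = s/(2 sin S) ≈ 2562.3.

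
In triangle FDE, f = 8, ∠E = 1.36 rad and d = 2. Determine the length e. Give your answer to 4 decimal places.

By the law of cosines, e² = f² + d² − 2·f·d·cos E = 61.304, so e ≈ 7.8297.

7.8297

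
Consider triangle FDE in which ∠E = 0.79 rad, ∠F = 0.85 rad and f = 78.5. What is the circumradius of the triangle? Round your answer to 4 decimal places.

The third angle is ∠D = π − ∠E − ∠F = 1.502 rad.
Law of sines: d = f·sin D/sin F ≈ 104.24.
Law of sines: e = f·sin E/sin F ≈ 74.224.
Circumradius = f/(2 sin F) ≈ 52.244.

52.2441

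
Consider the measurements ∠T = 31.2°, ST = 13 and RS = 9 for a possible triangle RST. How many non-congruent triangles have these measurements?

2

ST·sin T = 13·sin(31.2°) ≈ 6.734.
Since ST sin T < RS < ST (6.734 < 9 < 13), two triangles exist.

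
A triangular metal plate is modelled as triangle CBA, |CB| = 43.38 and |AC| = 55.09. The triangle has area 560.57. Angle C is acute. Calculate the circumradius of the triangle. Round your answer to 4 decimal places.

From area = ½·|AC|·|CB|·sin C, we get sin C = 2·area/(|AC|·|CB|) ≈ 0.46913.
Taking the acute solution, ∠C ≈ 27.98°.
Law of cosines then gives |BA| ≈ 26.377.
Circumradius = |BA|/(2 sin C) ≈ 28.112.

R ≈ 28.1121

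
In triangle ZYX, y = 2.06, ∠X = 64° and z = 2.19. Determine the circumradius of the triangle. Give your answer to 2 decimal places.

By the law of cosines, x² = z² + y² − 2·z·y·cos X = 5.0844, so x ≈ 2.2549.
Area = ½·z·y·sin X ≈ 2.0274.
Circumradius = x/(2 sin X) ≈ 1.2544.

1.25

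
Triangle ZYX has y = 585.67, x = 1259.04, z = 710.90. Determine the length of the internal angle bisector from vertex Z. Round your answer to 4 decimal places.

By the law of cosines, cos Z = (y² + x² − z²) / (2·y·x) ≈ 0.96477, so ∠Z ≈ 15.25°.
The bisector from Z has length 2·y·x·cos(∠Z/2)/(y+x) ≈ 792.38.

t_Z ≈ 792.3838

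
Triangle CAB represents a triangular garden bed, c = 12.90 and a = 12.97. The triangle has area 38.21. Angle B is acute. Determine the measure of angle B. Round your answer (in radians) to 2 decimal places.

0.47

From area = ½·c·a·sin B, we get sin B = 2·area/(c·a) ≈ 0.45675.
Taking the acute solution, ∠B ≈ 0.474 rad.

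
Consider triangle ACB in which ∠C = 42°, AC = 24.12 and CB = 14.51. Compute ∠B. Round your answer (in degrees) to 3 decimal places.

By the law of cosines, BA² = AC² + CB² − 2·AC·CB·cos C = 272.14, so BA ≈ 16.497.
Law of cosines again: cos B = (CB² + BA² − AC²)/(2·CB·BA) ≈ -0.20699, so ∠B ≈ 101.95°.

∠B ≈ 101.946°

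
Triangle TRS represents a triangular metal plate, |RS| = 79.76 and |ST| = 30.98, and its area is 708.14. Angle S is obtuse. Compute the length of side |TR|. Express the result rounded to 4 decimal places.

106.6350

From area = ½·|RS|·|ST|·sin S, we get sin S = 2·area/(|RS|·|ST|) ≈ 0.57317.
Taking the obtuse solution, ∠S ≈ 2.531 rad.
Law of cosines then gives |TR| ≈ 106.63.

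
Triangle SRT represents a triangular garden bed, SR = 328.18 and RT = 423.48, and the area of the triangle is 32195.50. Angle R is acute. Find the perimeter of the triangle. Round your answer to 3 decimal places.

From area = ½·SR·RT·sin R, we get sin R = 2·area/(SR·RT) ≈ 0.46332.
Taking the acute solution, ∠R ≈ 27.60°.
Law of cosines then gives TS ≈ 201.78.
Perimeter = 423.48 + 201.78 + 328.18 = 953.44.

perimeter ≈ 953.441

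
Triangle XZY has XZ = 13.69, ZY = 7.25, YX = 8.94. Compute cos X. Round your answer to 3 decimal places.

cos X ≈ 0.877

By the law of cosines, cos X = (YX² + XZ² − ZY²) / (2·YX·XZ) ≈ 0.87744, so ∠X ≈ 28.66°.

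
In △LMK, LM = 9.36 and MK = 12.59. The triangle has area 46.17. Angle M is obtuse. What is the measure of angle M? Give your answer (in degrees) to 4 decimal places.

∠M ≈ 128.4096°

From area = ½·LM·MK·sin M, we get sin M = 2·area/(LM·MK) ≈ 0.78359.
Taking the obtuse solution, ∠M ≈ 128.41°.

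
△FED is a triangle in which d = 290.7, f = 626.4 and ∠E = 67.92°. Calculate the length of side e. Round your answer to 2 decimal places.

By the law of cosines, e² = d² + f² − 2·d·f·cos E = 3.3998e+05, so e ≈ 583.08.

583.08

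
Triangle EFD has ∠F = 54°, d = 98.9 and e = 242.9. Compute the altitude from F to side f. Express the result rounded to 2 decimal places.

By the law of cosines, f² = d² + e² − 2·d·e·cos F = 40541, so f ≈ 201.35.
Area = ½·d·e·sin F ≈ 9717.4.
The altitude from F has length 2·area/f ≈ 96.524.

96.52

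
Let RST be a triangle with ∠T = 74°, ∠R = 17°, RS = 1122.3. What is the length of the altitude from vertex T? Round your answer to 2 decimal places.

h_T ≈ 341.30

The third angle is ∠S = 180° − ∠T − ∠R = 89.00°.
Law of sines: ST = RS·sin R/sin T ≈ 341.35.
Law of sines: TR = RS·sin S/sin T ≈ 1167.4.
Area = ½·RS·ST·sin S ≈ 1.9152e+05.
The altitude from T has length 2·area/RS ≈ 341.3.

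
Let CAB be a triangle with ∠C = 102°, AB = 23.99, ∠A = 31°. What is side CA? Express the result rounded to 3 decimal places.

The third angle is ∠B = 180° − ∠C − ∠A = 47.00°.
Law of sines: CA = AB·sin B/sin C ≈ 17.937.

17.937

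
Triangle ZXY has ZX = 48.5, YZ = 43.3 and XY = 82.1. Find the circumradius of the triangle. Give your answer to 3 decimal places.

51.235

By the law of cosines, cos Z = (YZ² + ZX² − XY²) / (2·YZ·ZX) ≈ -0.59838, so ∠Z ≈ 126.75°.
Circumradius = XY/(2 sin Z) ≈ 51.235.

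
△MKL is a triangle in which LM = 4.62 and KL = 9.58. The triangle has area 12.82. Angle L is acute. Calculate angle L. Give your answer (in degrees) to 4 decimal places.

35.4020

From area = ½·KL·LM·sin L, we get sin L = 2·area/(KL·LM) ≈ 0.57931.
Taking the acute solution, ∠L ≈ 35.40°.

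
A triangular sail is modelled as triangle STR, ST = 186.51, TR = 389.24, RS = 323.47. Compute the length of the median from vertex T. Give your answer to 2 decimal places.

m_T ≈ 258.82

Median from T: ½√(2·ST² + 2·TR² − RS²) ≈ 258.82.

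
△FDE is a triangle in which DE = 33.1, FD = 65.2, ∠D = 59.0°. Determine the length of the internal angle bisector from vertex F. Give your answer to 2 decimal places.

t_F ≈ 58.07

By the law of cosines, EF² = FD² + DE² − 2·FD·DE·cos D = 3123.6, so EF ≈ 55.889.
Law of cosines again: cos F = (EF² + FD² − DE²)/(2·EF·FD) ≈ 0.86156, so ∠F ≈ 30.51°.
The bisector from F has length 2·EF·FD·cos(∠F/2)/(EF+FD) ≈ 58.066.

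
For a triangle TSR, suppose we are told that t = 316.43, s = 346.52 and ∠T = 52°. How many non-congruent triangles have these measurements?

s·sin T = 346.52·sin(52°) ≈ 273.1.
Since s sin T < t < s (273.1 < 316.43 < 346.52), two triangles exist.

2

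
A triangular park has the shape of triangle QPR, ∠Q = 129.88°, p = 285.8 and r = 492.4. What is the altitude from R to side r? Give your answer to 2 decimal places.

219.32

By the law of cosines, q² = p² + r² − 2·p·r·cos Q = 5.046e+05, so q ≈ 710.35.
Area = ½·p·r·sin Q ≈ 53997.
The altitude from R has length 2·area/r ≈ 219.32.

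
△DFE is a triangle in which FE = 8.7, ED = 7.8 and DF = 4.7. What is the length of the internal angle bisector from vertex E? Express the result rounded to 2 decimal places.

By the law of cosines, cos E = (FE² + ED² − DF²) / (2·FE·ED) ≈ 0.84321, so ∠E ≈ 32.52°.
The bisector from E has length 2·FE·ED·cos(∠E/2)/(FE+ED) ≈ 7.8965.

t_E ≈ 7.90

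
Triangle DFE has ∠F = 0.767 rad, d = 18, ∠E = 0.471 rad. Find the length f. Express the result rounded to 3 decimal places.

The third angle is ∠D = π − ∠F − ∠E = 1.904 rad.
Law of sines: f = d·sin F/sin D ≈ 13.217.

13.217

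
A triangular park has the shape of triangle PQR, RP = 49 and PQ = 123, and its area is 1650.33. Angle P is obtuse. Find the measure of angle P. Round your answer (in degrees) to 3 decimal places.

∠P ≈ 146.794°

From area = ½·RP·PQ·sin P, we get sin P = 2·area/(RP·PQ) ≈ 0.54765.
Taking the obtuse solution, ∠P ≈ 146.79°.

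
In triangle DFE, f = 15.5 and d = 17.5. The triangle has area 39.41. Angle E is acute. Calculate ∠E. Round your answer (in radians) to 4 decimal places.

∠E ≈ 0.2948 rad

From area = ½·d·f·sin E, we get sin E = 2·area/(d·f) ≈ 0.29058.
Taking the acute solution, ∠E ≈ 0.295 rad.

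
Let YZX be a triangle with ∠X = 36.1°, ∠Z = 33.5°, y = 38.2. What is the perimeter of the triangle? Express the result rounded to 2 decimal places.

84.71

The third angle is ∠Y = 180° − ∠Z − ∠X = 110.40°.
Law of sines: z = y·sin Z/sin Y ≈ 22.495.
Law of sines: x = y·sin X/sin Y ≈ 24.013.
Semiperimeter s = (38.2+22.495+24.013)/2 = 42.354.
Perimeter = 38.2 + 22.495 + 24.013 = 84.708.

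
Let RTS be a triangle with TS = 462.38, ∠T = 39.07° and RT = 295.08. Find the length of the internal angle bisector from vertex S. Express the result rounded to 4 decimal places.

By the law of cosines, SR² = RT² + TS² − 2·RT·TS·cos T = 89011, so SR ≈ 298.35.
Law of cosines again: cos S = (TS² + SR² − RT²)/(2·TS·SR) ≈ 0.78193, so ∠S ≈ 38.56°.
The bisector from S has length 2·TS·SR·cos(∠S/2)/(TS+SR) ≈ 342.34.

342.3361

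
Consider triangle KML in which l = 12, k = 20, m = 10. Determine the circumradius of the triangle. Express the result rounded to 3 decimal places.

13.159

By the law of cosines, cos K = (m² + l² − k²) / (2·m·l) ≈ -0.65000, so ∠K ≈ 130.54°.
Circumradius = k/(2 sin K) ≈ 13.159.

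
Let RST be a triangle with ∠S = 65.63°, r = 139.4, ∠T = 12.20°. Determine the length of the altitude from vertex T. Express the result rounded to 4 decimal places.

The third angle is ∠R = 180° − ∠S − ∠T = 102.17°.
Law of sines: s = r·sin S/sin R ≈ 129.9.
Law of sines: t = r·sin T/sin R ≈ 30.136.
Area = ½·r·s·sin T ≈ 1913.3.
The altitude from T has length 2·area/t ≈ 126.98.

126.9794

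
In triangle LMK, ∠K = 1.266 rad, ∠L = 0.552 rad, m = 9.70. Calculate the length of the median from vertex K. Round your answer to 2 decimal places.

The third angle is ∠M = π − ∠K − ∠L = 1.324 rad.
Law of sines: l = m·sin L/sin M ≈ 5.2461.
Law of sines: k = m·sin K/sin M ≈ 9.543.
Median from K: ½√(2·l² + 2·m² − k²) ≈ 6.1675.

m_K ≈ 6.17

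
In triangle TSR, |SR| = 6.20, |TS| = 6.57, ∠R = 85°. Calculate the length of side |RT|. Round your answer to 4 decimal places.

Law of sines: sin T = |SR|·sin R/|TS| ≈ 0.94009.
Since |TS| ≥ |SR|, only the acute value applies: ∠T ≈ 70.07°.
Then ∠S = 180° − ∠R − ∠T ≈ 24.93°.
Law of sines gives |RT| = |TS|·sin S/sin R ≈ 2.7802.

2.7802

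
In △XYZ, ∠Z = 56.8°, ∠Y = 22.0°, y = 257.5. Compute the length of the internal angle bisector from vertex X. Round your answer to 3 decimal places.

225.799

The third angle is ∠X = 180° − ∠Y − ∠Z = 101.20°.
Law of sines: x = y·sin X/sin Y ≈ 674.3.
Law of sines: z = y·sin Z/sin Y ≈ 575.18.
The bisector from X has length 2·y·z·cos(∠X/2)/(y+z) ≈ 225.8.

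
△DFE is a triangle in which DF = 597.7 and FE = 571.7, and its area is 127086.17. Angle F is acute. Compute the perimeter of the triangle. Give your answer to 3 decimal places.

perimeter ≈ 1646.181

From area = ½·DF·FE·sin F, we get sin F = 2·area/(DF·FE) ≈ 0.74384.
Taking the acute solution, ∠F ≈ 48.06°.
Law of cosines then gives ED ≈ 476.78.
Perimeter = 571.7 + 476.78 + 597.7 = 1646.2.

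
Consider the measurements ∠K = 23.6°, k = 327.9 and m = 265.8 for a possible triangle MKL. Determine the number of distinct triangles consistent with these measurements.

1

m·sin K = 265.8·sin(23.6°) ≈ 106.4.
Since k ≥ m, exactly one triangle exists.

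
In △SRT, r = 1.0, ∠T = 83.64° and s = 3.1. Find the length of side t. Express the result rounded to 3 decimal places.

By the law of cosines, t² = s² + r² − 2·s·r·cos T = 9.9232, so t ≈ 3.1501.

3.150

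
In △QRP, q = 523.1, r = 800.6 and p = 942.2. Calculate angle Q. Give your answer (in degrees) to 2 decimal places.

33.70

By the law of cosines, cos Q = (r² + p² − q²) / (2·r·p) ≈ 0.83191, so ∠Q ≈ 33.70°.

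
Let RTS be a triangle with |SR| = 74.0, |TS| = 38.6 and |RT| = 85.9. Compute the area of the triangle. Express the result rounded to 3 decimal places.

Semiperimeter s = (38.6 + 74 + 85.9)/2 = 99.25.
Heron's formula: area = √(99.25·60.65·25.25·13.35) ≈ 1424.5.

1424.466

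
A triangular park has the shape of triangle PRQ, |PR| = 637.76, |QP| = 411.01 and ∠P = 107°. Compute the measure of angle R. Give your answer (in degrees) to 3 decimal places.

∠R ≈ 27.411°

By the law of cosines, |RQ|² = |QP|² + |PR|² − 2·|QP|·|PR|·cos P = 7.2894e+05, so |RQ| ≈ 853.78.
Law of cosines again: cos R = (|PR|² + |RQ|² − |QP|²)/(2·|PR|·|RQ|) ≈ 0.88773, so ∠R ≈ 27.41°.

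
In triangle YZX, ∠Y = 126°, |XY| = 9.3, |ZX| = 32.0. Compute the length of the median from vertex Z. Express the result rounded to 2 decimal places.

Law of sines: sin Z = |XY|·sin Y/|ZX| ≈ 0.23512.
Since |ZX| ≥ |XY|, only the acute value applies: ∠Z ≈ 13.60°.
Then ∠X = 180° − ∠Y − ∠Z ≈ 40.40°.
Law of sines gives |YZ| = |ZX|·sin X/sin Y ≈ 25.637.
Median from Z: ½√(2·|YZ|² + 2·|ZX|² − |XY|²) ≈ 28.618.

28.62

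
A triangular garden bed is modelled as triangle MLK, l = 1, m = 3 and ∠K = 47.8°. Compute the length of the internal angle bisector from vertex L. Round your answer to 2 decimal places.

By the law of cosines, k² = m² + l² − 2·m·l·cos K = 5.9697, so k ≈ 2.4433.
Law of cosines again: cos L = (k² + m² − l²)/(2·k·m) ≈ 0.95293, so ∠L ≈ 17.65°.
The bisector from L has length 2·k·m·cos(∠L/2)/(k+m) ≈ 2.6613.

2.66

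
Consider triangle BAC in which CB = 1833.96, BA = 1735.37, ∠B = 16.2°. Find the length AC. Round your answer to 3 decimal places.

By the law of cosines, AC² = CB² + BA² − 2·CB·BA·cos B = 2.6246e+05, so AC ≈ 512.31.

512.307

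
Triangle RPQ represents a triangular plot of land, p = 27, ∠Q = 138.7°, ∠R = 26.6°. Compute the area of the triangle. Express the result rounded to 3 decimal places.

424.490

The third angle is ∠P = 180° − ∠Q − ∠R = 14.70°.
Law of sines: r = p·sin R/sin P ≈ 47.642.
Law of sines: q = p·sin Q/sin P ≈ 70.225.
Area = ½·p·r·sin Q ≈ 424.49.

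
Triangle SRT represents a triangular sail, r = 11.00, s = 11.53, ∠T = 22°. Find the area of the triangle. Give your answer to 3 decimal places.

Area = ½·s·r·sin T ≈ 23.756.

area ≈ 23.756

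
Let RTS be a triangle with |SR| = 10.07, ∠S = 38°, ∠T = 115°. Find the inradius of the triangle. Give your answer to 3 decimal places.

r ≈ 1.424

The third angle is ∠R = 180° − ∠T − ∠S = 27.00°.
Law of sines: |TS| = |SR|·sin R/sin T ≈ 5.0443.
Law of sines: |RT| = |SR|·sin S/sin T ≈ 6.8406.
Area = ½·|SR|·|TS|·sin S ≈ 15.637.
Semiperimeter s = (5.0443+10.07+6.8406)/2 = 10.977.
Inradius = area/s = 15.637/10.977 ≈ 1.4244.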